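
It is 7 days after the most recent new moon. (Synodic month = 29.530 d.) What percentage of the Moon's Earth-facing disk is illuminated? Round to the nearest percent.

The Moon has covered 7/29.530 of its cycle, so θ ≈ 360° × 7/29.530 = 85.3°.
With cos θ = 0.081, the lit fraction is (1 − 0.081)/2 ≈ 0.459, so 46%.

46%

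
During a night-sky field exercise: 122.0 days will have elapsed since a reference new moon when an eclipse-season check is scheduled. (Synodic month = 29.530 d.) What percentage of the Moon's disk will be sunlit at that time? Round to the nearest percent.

122.0/29.530 = 4.131 lunations, so 4 complete cycles and 3.88 d into the next.
The Moon has covered 3.88/29.530 of its cycle, so θ ≈ 360° × 3.88/29.530 = 47.3°.
Illuminated fraction = (1 − cos 47.3°)/2 = (1 − 0.678)/2 ≈ 0.161, so 16%.

16%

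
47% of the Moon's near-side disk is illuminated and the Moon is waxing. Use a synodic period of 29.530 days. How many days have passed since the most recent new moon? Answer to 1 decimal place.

Invert f = (1 − cos θ)/2 to get cos θ = 1 − 2(0.47) = 0.060, hence θ₀ = arccos 0.060 = 86.6°.
Waxing ⇒ before full, so θ = 86.6°.
At 360°/29.530 d per day, 86.6° corresponds to 7.10 days.

7.1 days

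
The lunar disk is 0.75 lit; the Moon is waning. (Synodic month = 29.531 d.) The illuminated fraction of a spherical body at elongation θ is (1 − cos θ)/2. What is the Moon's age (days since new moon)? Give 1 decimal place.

19.7 days

Invert f = (1 − cos θ)/2 to get cos θ = 1 − 2(0.75) = -0.500, hence θ₀ = arccos -0.500 = 120.0°.
Since the Moon is past full (waning), take the reflex angle: θ = 360° − 120.0° = 240.0°.
Age = 29.531 × 240.0°/360° ≈ 19.69 days.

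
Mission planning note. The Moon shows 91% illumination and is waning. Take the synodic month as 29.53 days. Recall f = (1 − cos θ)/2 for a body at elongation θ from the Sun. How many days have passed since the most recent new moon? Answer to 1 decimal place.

17.6 days

Invert f = (1 − cos θ)/2 to get cos θ = 1 − 2(0.91) = -0.820, hence θ₀ = arccos -0.820 = 145.1°.
A waning Moon lies in 180°–360°, so θ = 360° − 145.1° = 214.9°.
Age = 29.53 × 214.9°/360° ≈ 17.63 days.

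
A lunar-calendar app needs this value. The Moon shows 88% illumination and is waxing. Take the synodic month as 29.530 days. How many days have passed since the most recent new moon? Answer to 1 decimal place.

11.4 days

cos θ = 1 − 2f = -0.760, giving a principal value of 139.5°.
The Moon is waxing (0°–180°), so θ = 139.5° directly.
At 360°/29.530 d per day, 139.5° corresponds to 11.44 days.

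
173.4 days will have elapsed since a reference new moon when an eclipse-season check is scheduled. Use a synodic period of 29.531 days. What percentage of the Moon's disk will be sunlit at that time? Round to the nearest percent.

Reduce mod P: 173.4 − 5×29.531 = 25.75 d into the current lunation.
Phase angle: θ = 360°·(25.75 d)/(29.531 d) = 313.8°.
Illuminated fraction = (1 − cos 313.8°)/2 = (1 − 0.693)/2 ≈ 0.154, so 15%.

15%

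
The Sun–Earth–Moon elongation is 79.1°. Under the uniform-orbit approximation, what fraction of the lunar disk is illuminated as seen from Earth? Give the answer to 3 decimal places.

0.405

cos 79.1° = 0.189, so f = (1 − 0.189)/2 = 0.405.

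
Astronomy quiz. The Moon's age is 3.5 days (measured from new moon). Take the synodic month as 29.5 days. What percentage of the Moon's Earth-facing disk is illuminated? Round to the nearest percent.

The Moon has covered 3.5/29.5 of its cycle, so θ ≈ 360° × 3.5/29.5 = 42.7°.
With cos θ = 0.735, the lit fraction is (1 − 0.735)/2 ≈ 0.133, so 13%.

13%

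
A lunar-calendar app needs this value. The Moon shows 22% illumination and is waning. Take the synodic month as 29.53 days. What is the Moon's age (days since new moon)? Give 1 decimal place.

24.9 days

cos θ = 1 − 2f = 0.560, giving a principal value of 55.9°.
Waning ⇒ past full, so θ = 360° − 55.9° = 304.1°.
That fraction of the synodic month is 304.1/360 × 29.53 d ≈ 24.94 d.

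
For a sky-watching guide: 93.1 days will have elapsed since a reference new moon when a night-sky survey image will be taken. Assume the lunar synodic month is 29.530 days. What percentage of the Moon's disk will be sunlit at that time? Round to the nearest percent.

21%

93.1/29.530 = 3.153 lunations, so 3 complete cycles and 4.51 d into the next.
Phase angle: θ = 360°·(4.51 d)/(29.530 d) = 55.0°.
Illuminated fraction = (1 − cos 55.0°)/2 = (1 − 0.574)/2 ≈ 0.213, so 21%.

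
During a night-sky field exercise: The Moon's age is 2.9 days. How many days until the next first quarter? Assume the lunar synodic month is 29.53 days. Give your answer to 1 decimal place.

First quarter occurs at elongation 90°, i.e. at age 29.53 × 90/360 = 7.383 d.
That is 7.383 − 2.9 = 4.483 days ahead.

4.5 days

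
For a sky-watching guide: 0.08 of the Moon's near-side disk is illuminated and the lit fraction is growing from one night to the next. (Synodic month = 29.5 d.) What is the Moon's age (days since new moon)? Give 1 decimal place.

2.7 days

From f = (1 − cos θ)/2: cos θ = 1 − 2×0.08 = 0.840; arccos → 32.9°.
Before full moon the principal value applies: θ = 32.9°.
Age = 29.5 × 32.9°/360° ≈ 2.69 days.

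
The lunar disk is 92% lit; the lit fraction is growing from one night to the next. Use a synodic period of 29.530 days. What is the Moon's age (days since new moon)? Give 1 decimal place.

12.1 days

From f = (1 − cos θ)/2: cos θ = 1 − 2×0.92 = -0.840; arccos → 147.1°.
The Moon is waxing (0°–180°), so θ = 147.1° directly.
That fraction of the synodic month is 147.1/360 × 29.530 d ≈ 12.07 d.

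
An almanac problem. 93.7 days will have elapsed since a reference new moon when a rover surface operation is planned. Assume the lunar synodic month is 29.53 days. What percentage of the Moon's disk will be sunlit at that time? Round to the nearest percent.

27%

93.7/29.53 = 3.173 lunations, so 3 complete cycles and 5.11 d into the next.
Phase angle: θ = 360°·(5.11 d)/(29.53 d) = 62.3°.
Illuminated fraction = (1 − cos 62.3°)/2 = (1 − 0.465)/2 ≈ 0.268, so 27%.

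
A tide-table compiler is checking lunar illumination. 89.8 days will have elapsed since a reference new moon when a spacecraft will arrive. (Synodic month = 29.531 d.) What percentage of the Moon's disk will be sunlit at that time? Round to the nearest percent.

2%

89.8 d spans 3 complete synodic months (3 × 29.531 = 88.59 d) plus 1.21 d.
Phase angle: θ = 360°·(1.21 d)/(29.531 d) = 14.7°.
With cos θ = 0.967, the lit fraction is (1 − 0.967)/2 ≈ 0.016, so 2%.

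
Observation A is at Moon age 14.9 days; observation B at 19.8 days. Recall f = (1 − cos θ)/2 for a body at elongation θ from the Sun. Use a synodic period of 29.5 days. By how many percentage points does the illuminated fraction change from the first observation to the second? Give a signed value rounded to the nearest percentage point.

First observation: θ = 360°·14.9/29.5 = 181.8°, so f = 1.000.
Second observation: θ = 241.6°, f = 0.738.
Δf = 0.738 − 1.000 = -0.262, i.e. -26 pp.

-26 pp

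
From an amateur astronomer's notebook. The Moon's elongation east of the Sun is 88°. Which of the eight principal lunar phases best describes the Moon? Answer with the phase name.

first quarter

88° lies in the first quarter sector of the 8-phase cycle.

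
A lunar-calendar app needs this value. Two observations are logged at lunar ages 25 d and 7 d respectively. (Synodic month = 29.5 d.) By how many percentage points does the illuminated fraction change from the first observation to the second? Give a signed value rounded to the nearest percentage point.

+25 percentage points

θ₁ = 360° × 25/29.5 = 305.1°, f₁ = (1 − cos θ₁)/2 = 0.213.
θ₂ = 360° × 7/29.5 = 85.4°, f₂ = (1 − cos θ₂)/2 = 0.460.
Change = f₂ − f₁ = +0.248 → +25 percentage points.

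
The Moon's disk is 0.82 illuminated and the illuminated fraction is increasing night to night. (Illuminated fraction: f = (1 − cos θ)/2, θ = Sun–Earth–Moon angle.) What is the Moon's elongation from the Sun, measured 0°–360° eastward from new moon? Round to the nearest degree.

cos θ = 1 − 2f = -0.640, giving a principal value of 129.8°.
Waxing ⇒ before full, so θ = 129.8°.

130°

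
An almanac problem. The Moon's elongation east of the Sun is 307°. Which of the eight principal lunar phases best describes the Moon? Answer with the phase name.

307° lies in the waning crescent sector of the 8-phase cycle.

waning crescent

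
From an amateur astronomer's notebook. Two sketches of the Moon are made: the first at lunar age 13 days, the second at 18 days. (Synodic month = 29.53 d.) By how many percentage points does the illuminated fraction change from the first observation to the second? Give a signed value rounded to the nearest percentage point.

First observation: θ = 360°·13/29.53 = 158.5°, so f = 0.965.
Second observation: θ = 219.4°, f = 0.886.
Δf = 0.886 − 0.965 = -0.079, i.e. -8 pp.

-8 pp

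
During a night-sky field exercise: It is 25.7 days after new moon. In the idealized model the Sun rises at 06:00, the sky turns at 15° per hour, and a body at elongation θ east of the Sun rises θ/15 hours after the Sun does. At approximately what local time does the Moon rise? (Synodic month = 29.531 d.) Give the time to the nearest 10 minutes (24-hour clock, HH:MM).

02:50

The Moon has covered 25.7/29.531 of its cycle, so θ ≈ 360° × 25.7/29.531 = 313.3°.
The Moon trails the Sun by θ/15 = 313.3/15 ≈ 20.89 hours.
06:00 + 20.887 h ≈ 02:53 → 02:50 to the nearest ten minutes.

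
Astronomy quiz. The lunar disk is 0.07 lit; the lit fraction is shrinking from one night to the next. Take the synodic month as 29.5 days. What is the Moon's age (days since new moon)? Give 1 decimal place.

27.0 days

From f = (1 − cos θ)/2: cos θ = 1 − 2×0.07 = 0.860; arccos → 30.7°.
Since the Moon is past full (waning), take the reflex angle: θ = 360° − 30.7° = 329.3°.
At 360°/29.5 d per day, 329.3° corresponds to 26.99 days.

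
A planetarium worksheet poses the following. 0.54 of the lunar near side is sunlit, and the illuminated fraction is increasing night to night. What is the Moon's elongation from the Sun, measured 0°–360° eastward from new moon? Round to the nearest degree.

cos θ = 1 − 2f = -0.080, giving a principal value of 94.6°.
Waxing ⇒ before full, so θ = 94.6°.

95°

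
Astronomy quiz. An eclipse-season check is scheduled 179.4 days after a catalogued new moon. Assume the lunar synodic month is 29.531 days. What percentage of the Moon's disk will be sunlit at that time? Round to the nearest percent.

179.4 d spans 6 complete synodic months (6 × 29.531 = 177.19 d) plus 2.21 d.
Elongation θ = 360° × 2.21/29.531 ≈ 27.0°.
With cos θ = 0.891, the lit fraction is (1 − 0.891)/2 ≈ 0.054, so 5%.

5%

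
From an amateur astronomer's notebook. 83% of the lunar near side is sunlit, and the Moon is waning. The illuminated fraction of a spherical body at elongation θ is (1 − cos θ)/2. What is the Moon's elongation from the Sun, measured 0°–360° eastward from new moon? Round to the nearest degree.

229°

From f = (1 − cos θ)/2: cos θ = 1 − 2×0.83 = -0.660; arccos → 131.3°.
Waning ⇒ past full, so θ = 360° − 131.3° = 228.7°.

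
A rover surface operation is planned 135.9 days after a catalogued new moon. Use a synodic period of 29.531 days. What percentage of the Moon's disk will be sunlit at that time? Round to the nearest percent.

135.9 d spans 4 complete synodic months (4 × 29.531 = 118.12 d) plus 17.78 d.
Phase angle: θ = 360°·(17.78 d)/(29.531 d) = 216.7°.
With cos θ = (-0.802), the lit fraction is (1 − (-0.802))/2 ≈ 0.901, so 90%.

90%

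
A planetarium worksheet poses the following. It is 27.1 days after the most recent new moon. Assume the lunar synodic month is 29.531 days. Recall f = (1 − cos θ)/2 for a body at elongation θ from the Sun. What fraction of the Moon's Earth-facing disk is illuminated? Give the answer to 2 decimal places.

0.07

Phase angle: θ = 360°·(27.1 d)/(29.531 d) = 330.4°.
cos 330.4° = 0.869, so f = (1 − 0.869)/2 = 0.065.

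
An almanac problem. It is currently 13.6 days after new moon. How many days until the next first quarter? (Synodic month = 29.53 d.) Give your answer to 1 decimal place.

23.3 days

First quarter occurs at elongation 90°, i.e. at age 29.53 × 90/360 = 7.383 d.
Already past this cycle's first quarter; the next is at 7.383 + 29.53 = 36.913 d, so 36.913 − 13.6 = 23.313 days.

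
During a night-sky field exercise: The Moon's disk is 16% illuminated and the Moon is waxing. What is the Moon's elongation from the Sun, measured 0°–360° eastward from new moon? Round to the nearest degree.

47°

Invert f = (1 − cos θ)/2 to get cos θ = 1 − 2(0.16) = 0.680, hence θ₀ = arccos 0.680 = 47.2°.
Before full moon the principal value applies: θ = 47.2°.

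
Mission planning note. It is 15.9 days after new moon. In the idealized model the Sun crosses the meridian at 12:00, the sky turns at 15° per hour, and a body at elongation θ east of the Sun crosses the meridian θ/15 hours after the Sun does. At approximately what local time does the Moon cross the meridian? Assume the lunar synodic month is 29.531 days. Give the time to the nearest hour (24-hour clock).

Phase angle: θ = 360°·(15.9 d)/(29.531 d) = 193.8°.
The Moon trails the Sun by θ/15 = 193.8/15 ≈ 12.92 hours.
12:00 + 12.92 h ≈ 00:55 → 01:00 to the nearest hour.

01:00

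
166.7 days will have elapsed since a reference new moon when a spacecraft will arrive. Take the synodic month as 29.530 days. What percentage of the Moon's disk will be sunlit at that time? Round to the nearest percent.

81%

Reduce mod P: 166.7 − 5×29.530 = 19.05 d into the current lunation.
Elongation θ = 360° × 19.05/29.530 ≈ 232.2°.
Illuminated fraction = (1 − cos 232.2°)/2 = (1 − (-0.612))/2 ≈ 0.806, so 81%.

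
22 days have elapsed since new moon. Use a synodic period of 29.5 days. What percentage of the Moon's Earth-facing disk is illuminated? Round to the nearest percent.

51%

Phase angle: θ = 360°·(22 d)/(29.5 d) = 268.5°.
With cos θ = (-0.027), the lit fraction is (1 − (-0.027))/2 ≈ 0.513, so 51%.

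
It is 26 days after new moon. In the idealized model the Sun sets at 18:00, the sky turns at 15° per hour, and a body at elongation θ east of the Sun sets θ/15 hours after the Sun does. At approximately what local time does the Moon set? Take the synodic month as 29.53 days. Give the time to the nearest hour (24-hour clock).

15:00

Phase angle: θ = 360°·(26 d)/(29.53 d) = 317.0°.
At 15° of sky rotation per hour, 317.0° corresponds to a 21.13 h lag.
18:00 + 21.13 h ≈ 15:08 → 15:00 to the nearest hour.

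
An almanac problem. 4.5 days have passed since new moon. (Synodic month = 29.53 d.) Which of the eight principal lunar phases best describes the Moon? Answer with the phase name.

θ ≈ 360° × 4.5/29.53 = 55°, which falls in the waxing crescent sector.

waxing crescent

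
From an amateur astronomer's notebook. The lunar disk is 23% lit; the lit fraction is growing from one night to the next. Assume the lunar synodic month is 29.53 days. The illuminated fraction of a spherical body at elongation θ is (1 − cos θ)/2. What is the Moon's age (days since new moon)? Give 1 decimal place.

cos θ = 1 − 2f = 0.540, giving a principal value of 57.3°.
Waxing ⇒ before full, so θ = 57.3°.
That fraction of the synodic month is 57.3/360 × 29.53 d ≈ 4.70 d.

4.7 days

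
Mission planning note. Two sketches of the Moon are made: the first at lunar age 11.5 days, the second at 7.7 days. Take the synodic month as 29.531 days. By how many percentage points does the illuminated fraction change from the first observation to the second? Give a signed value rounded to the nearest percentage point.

-35 pp

θ₁ = 360° × 11.5/29.531 = 140.2°, f₁ = (1 − cos θ₁)/2 = 0.884.
θ₂ = 360° × 7.7/29.531 = 93.9°, f₂ = (1 − cos θ₂)/2 = 0.534.
Change = f₂ − f₁ = -0.350 → -35 percentage points.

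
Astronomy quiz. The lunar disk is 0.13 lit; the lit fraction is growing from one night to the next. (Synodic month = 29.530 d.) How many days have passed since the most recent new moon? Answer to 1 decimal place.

3.5 days

Invert f = (1 − cos θ)/2 to get cos θ = 1 − 2(0.13) = 0.740, hence θ₀ = arccos 0.740 = 42.3°.
The Moon is waxing (0°–180°), so θ = 42.3° directly.
At 360°/29.530 d per day, 42.3° corresponds to 3.47 days.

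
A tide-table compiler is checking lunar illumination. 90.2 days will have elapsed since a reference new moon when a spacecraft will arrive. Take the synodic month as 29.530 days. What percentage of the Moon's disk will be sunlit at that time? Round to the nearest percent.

90.2/29.530 = 3.055 lunations, so 3 complete cycles and 1.61 d into the next.
The Moon has covered 1.61/29.530 of its cycle, so θ ≈ 360° × 1.61/29.530 = 19.6°.
cos 19.6° = 0.942, so f = (1 − 0.942)/2 = 0.029, so 3%.

3%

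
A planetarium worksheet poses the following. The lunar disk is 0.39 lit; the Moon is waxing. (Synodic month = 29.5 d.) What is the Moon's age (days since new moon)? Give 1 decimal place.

Invert f = (1 − cos θ)/2 to get cos θ = 1 − 2(0.39) = 0.220, hence θ₀ = arccos 0.220 = 77.3°.
Before full moon the principal value applies: θ = 77.3°.
At 360°/29.5 d per day, 77.3° corresponds to 6.33 days.

6.3 days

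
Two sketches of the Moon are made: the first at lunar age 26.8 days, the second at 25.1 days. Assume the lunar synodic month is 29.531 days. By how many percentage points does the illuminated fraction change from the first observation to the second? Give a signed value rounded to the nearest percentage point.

First observation: θ = 360°·26.8/29.531 = 326.7°, so f = 0.082.
Second observation: θ = 306.0°, f = 0.206.
Δf = 0.206 − 0.082 = +0.124, i.e. +12 pp.

+12 percentage points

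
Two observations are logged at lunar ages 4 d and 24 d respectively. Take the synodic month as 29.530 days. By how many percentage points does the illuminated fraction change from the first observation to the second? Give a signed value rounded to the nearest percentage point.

+14 pp

θ₁ = 360° × 4/29.530 = 48.8°, f₁ = (1 − cos θ₁)/2 = 0.170.
θ₂ = 360° × 24/29.530 = 292.6°, f₂ = (1 − cos θ₂)/2 = 0.308.
Change = f₂ − f₁ = +0.138 → +14 percentage points.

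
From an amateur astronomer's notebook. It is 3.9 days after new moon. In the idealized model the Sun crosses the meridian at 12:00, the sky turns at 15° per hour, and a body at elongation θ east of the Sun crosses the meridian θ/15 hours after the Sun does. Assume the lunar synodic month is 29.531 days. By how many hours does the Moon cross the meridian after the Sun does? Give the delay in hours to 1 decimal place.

The Moon has covered 3.9/29.531 of its cycle, so θ ≈ 360° × 3.9/29.531 = 47.5°.
The Moon trails the Sun by θ/15 = 47.5/15 ≈ 3.17 hours.
So the Moon crosses the meridian 3.17 h after the Sun.

3.2 h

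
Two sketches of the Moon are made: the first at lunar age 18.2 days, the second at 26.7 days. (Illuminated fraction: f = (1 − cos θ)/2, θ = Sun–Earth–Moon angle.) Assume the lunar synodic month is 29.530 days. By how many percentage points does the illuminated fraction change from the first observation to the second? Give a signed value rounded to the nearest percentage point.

First observation: θ = 360°·18.2/29.530 = 221.9°, so f = 0.872.
Second observation: θ = 325.5°, f = 0.088.
Δf = 0.088 − 0.872 = -0.784, i.e. -78 pp.

-78 percentage points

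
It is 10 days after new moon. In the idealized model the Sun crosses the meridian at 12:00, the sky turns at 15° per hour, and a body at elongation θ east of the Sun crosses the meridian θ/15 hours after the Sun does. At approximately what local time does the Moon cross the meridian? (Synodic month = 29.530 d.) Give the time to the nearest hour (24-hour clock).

The Moon has covered 10/29.530 of its cycle, so θ ≈ 360° × 10/29.530 = 121.9°.
At 15° of sky rotation per hour, 121.9° corresponds to a 8.13 h lag.
12:00 + 8.13 h ≈ 20:08 → 20:00 to the nearest hour.

20:00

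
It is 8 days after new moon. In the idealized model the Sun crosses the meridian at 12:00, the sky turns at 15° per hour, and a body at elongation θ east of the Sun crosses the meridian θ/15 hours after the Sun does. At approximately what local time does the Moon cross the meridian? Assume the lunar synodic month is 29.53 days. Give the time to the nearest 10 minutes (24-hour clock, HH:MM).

18:30

Elongation θ = 360° × 8/29.53 ≈ 97.5°.
Delay after the Sun = 97.5° / (15°/h) ≈ 6.50 h.
12:00 + 6.502 h ≈ 18:30 → 18:30 to the nearest ten minutes.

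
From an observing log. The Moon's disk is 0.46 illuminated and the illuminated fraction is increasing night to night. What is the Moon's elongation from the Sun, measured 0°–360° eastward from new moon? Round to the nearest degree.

85°

From f = (1 − cos θ)/2: cos θ = 1 − 2×0.46 = 0.080; arccos → 85.4°.
Before full moon the principal value applies: θ = 85.4°.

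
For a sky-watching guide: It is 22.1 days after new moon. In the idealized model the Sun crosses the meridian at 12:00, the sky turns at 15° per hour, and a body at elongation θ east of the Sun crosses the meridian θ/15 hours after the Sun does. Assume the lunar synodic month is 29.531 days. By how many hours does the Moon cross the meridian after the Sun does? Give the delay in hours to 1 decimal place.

The Moon has covered 22.1/29.531 of its cycle, so θ ≈ 360° × 22.1/29.531 = 269.4°.
At 15° of sky rotation per hour, 269.4° corresponds to a 17.96 h lag.
So the Moon crosses the meridian 17.96 h after the Sun.

18.0 h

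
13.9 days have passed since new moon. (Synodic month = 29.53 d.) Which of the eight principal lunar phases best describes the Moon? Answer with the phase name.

At 13.9/29.53 of the cycle, θ ≈ 169° — the full moon range.

full moon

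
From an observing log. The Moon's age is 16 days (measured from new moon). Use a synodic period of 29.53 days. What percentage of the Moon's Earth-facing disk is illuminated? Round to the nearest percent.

98%

The Moon has covered 16/29.53 of its cycle, so θ ≈ 360° × 16/29.53 = 195.1°.
With cos θ = (-0.966), the lit fraction is (1 − (-0.966))/2 ≈ 0.983, so 98%.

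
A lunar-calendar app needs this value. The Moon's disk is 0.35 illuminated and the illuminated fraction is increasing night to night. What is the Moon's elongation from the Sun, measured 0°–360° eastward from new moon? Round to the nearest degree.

73°

cos θ = 1 − 2f = 0.300, giving a principal value of 72.5°.
The Moon is waxing (0°–180°), so θ = 72.5° directly.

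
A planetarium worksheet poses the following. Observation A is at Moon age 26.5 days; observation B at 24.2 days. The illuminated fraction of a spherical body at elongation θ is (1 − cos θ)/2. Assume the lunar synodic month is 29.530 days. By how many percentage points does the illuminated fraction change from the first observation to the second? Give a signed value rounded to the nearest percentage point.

θ₁ = 360° × 26.5/29.530 = 323.1°, f₁ = (1 − cos θ₁)/2 = 0.100.
θ₂ = 360° × 24.2/29.530 = 295.0°, f₂ = (1 − cos θ₂)/2 = 0.289.
Change = f₂ − f₁ = +0.188 → +19 percentage points.

+19 percentage points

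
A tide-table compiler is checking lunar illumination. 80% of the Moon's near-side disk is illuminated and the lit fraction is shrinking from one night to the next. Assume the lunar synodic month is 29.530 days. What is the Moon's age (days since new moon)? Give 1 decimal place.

19.1 days

Invert f = (1 − cos θ)/2 to get cos θ = 1 − 2(0.80) = -0.600, hence θ₀ = arccos -0.600 = 126.9°.
Since the Moon is past full (waning), take the reflex angle: θ = 360° − 126.9° = 233.1°.
At 360°/29.530 d per day, 233.1° corresponds to 19.12 days.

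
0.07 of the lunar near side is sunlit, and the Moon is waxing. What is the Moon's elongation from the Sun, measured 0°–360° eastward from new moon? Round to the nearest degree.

From f = (1 − cos θ)/2: cos θ = 1 − 2×0.07 = 0.860; arccos → 30.7°.
Waxing ⇒ before full, so θ = 30.7°.

31°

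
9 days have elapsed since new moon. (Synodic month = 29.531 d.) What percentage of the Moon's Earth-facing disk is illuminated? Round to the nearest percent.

Elongation θ = 360° × 9/29.531 ≈ 109.7°.
cos 109.7° = (-0.337), so f = (1 − (-0.337))/2 = 0.669, so 67%.

67%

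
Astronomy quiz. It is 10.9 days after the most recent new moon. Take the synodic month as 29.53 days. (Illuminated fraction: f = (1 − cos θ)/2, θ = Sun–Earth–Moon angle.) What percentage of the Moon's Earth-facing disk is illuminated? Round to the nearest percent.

Phase angle: θ = 360°·(10.9 d)/(29.53 d) = 132.9°.
Illuminated fraction = (1 − cos 132.9°)/2 = (1 − (-0.680))/2 ≈ 0.840, so 84%.

84%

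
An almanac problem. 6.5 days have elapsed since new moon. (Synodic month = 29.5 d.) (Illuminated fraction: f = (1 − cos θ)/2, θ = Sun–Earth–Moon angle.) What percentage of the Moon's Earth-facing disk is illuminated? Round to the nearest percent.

The Moon has covered 6.5/29.5 of its cycle, so θ ≈ 360° × 6.5/29.5 = 79.3°.
Illuminated fraction = (1 − cos 79.3°)/2 = (1 − 0.185)/2 ≈ 0.407, so 41%.

41%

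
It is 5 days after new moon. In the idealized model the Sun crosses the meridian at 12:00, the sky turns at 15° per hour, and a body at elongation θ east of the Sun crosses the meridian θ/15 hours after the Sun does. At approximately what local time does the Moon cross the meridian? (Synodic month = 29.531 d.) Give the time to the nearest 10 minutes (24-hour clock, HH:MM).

The Moon has covered 5/29.531 of its cycle, so θ ≈ 360° × 5/29.531 = 61.0°.
The Moon trails the Sun by θ/15 = 61.0/15 ≈ 4.06 hours.
12:00 + 4.064 h ≈ 16:04 → 16:00 to the nearest ten minutes.

16:00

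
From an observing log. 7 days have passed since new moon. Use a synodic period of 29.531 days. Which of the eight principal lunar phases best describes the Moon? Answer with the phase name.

first quarter

At 7/29.531 of the cycle, θ ≈ 85° — the first quarter range.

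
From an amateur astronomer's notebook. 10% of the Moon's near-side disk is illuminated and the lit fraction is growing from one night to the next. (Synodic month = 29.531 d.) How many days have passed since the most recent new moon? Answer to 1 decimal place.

cos θ = 1 − 2f = 0.800, giving a principal value of 36.9°.
Before full moon the principal value applies: θ = 36.9°.
Age = 29.531 × 36.9°/360° ≈ 3.02 days.

3.0 days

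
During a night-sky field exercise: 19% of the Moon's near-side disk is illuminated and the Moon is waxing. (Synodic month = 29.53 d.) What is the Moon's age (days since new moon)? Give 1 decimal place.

4.2 days

cos θ = 1 − 2f = 0.620, giving a principal value of 51.7°.
Waxing ⇒ before full, so θ = 51.7°.
At 360°/29.53 d per day, 51.7° corresponds to 4.24 days.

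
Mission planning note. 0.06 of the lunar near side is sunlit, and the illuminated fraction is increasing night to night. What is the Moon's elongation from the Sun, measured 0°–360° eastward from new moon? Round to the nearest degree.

28°

From f = (1 − cos θ)/2: cos θ = 1 − 2×0.06 = 0.880; arccos → 28.4°.
Waxing ⇒ before full, so θ = 28.4°.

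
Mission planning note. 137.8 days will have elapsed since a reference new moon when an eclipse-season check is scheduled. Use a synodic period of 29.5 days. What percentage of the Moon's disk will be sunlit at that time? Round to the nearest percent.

137.8/29.5 = 4.671 lunations, so 4 complete cycles and 19.80 d into the next.
Phase angle: θ = 360°·(19.80 d)/(29.5 d) = 241.6°.
cos 241.6° = (-0.475), so f = (1 − (-0.475))/2 = 0.738, so 74%.

74%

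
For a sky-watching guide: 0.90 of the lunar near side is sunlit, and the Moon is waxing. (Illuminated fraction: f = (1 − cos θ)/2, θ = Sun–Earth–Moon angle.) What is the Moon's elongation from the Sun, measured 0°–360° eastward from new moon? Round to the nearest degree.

143°

cos θ = 1 − 2f = -0.800, giving a principal value of 143.1°.
Before full moon the principal value applies: θ = 143.1°.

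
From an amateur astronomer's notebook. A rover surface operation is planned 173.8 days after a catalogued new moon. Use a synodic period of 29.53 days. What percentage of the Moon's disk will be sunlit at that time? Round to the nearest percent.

12%

173.8/29.53 = 5.886 lunations, so 5 complete cycles and 26.15 d into the next.
Phase angle: θ = 360°·(26.15 d)/(29.53 d) = 318.8°.
Illuminated fraction = (1 − cos 318.8°)/2 = (1 − 0.752)/2 ≈ 0.124, so 12%.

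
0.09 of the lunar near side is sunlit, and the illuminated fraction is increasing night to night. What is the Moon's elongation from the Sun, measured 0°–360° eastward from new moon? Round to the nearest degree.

35°

From f = (1 − cos θ)/2: cos θ = 1 − 2×0.09 = 0.820; arccos → 34.9°.
Before full moon the principal value applies: θ = 34.9°.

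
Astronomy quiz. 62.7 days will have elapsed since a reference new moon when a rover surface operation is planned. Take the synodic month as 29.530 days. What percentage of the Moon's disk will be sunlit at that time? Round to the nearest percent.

Reduce mod P: 62.7 − 2×29.530 = 3.64 d into the current lunation.
Elongation θ = 360° × 3.64/29.530 ≈ 44.4°.
Illuminated fraction = (1 − cos 44.4°)/2 = (1 − 0.715)/2 ≈ 0.143, so 14%.

14%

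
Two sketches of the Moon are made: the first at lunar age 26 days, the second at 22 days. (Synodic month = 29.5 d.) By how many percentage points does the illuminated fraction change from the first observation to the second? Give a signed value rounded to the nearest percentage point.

+38 pp

θ₁ = 360° × 26/29.5 = 317.3°, f₁ = (1 − cos θ₁)/2 = 0.133.
θ₂ = 360° × 22/29.5 = 268.5°, f₂ = (1 − cos θ₂)/2 = 0.513.
Change = f₂ − f₁ = +0.381 → +38 percentage points.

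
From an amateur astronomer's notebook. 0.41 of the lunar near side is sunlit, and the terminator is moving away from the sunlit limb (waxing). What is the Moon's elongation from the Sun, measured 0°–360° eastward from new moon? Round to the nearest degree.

Invert f = (1 − cos θ)/2 to get cos θ = 1 − 2(0.41) = 0.180, hence θ₀ = arccos 0.180 = 79.6°.
Before full moon the principal value applies: θ = 79.6°.

80°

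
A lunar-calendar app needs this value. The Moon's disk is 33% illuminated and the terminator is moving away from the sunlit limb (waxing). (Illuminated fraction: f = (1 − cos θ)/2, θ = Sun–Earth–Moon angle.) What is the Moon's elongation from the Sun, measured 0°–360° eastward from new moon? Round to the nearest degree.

Invert f = (1 − cos θ)/2 to get cos θ = 1 − 2(0.33) = 0.340, hence θ₀ = arccos 0.340 = 70.1°.
The Moon is waxing (0°–180°), so θ = 70.1° directly.

70°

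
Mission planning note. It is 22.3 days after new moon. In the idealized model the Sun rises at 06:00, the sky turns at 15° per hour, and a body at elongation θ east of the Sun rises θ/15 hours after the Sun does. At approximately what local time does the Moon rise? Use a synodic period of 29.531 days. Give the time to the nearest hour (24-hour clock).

00:00

The Moon has covered 22.3/29.531 of its cycle, so θ ≈ 360° × 22.3/29.531 = 271.8°.
The Moon trails the Sun by θ/15 = 271.8/15 ≈ 18.12 hours.
06:00 + 18.12 h ≈ 00:07 → 00:00 to the nearest hour.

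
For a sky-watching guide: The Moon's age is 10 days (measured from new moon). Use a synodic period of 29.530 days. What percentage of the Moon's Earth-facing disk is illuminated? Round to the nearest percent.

The Moon has covered 10/29.530 of its cycle, so θ ≈ 360° × 10/29.530 = 121.9°.
cos 121.9° = (-0.529), so f = (1 − (-0.529))/2 = 0.764, so 76%.

76%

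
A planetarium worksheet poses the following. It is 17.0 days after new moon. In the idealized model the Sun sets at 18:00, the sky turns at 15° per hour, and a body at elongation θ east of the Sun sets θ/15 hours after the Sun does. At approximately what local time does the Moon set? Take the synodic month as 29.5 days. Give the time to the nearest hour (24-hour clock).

The Moon has covered 17.0/29.5 of its cycle, so θ ≈ 360° × 17.0/29.5 = 207.5°.
At 15° of sky rotation per hour, 207.5° corresponds to a 13.83 h lag.
18:00 + 13.83 h ≈ 07:50 → 08:00 to the nearest hour.

08:00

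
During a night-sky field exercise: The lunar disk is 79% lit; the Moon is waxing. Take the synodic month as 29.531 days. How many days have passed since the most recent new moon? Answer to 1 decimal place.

Invert f = (1 − cos θ)/2 to get cos θ = 1 − 2(0.79) = -0.580, hence θ₀ = arccos -0.580 = 125.5°.
Before full moon the principal value applies: θ = 125.5°.
That fraction of the synodic month is 125.5/360 × 29.531 d ≈ 10.29 d.

10.3 days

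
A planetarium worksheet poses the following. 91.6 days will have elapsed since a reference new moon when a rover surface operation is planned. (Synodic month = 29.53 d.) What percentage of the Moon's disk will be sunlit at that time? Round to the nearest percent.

10%

91.6 d spans 3 complete synodic months (3 × 29.53 = 88.59 d) plus 3.01 d.
Phase angle: θ = 360°·(3.01 d)/(29.53 d) = 36.7°.
Illuminated fraction = (1 − cos 36.7°)/2 = (1 − 0.802)/2 ≈ 0.099, so 10%.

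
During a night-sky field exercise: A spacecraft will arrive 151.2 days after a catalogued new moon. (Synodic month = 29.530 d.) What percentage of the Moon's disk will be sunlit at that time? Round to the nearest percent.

14%

151.2/29.530 = 5.120 lunations, so 5 complete cycles and 3.55 d into the next.
The Moon has covered 3.55/29.530 of its cycle, so θ ≈ 360° × 3.55/29.530 = 43.3°.
Illuminated fraction = (1 − cos 43.3°)/2 = (1 − 0.728)/2 ≈ 0.136, so 14%.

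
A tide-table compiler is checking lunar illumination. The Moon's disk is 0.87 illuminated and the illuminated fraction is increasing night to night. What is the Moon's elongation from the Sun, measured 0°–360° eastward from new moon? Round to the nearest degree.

cos θ = 1 − 2f = -0.740, giving a principal value of 137.7°.
Waxing ⇒ before full, so θ = 137.7°.

138°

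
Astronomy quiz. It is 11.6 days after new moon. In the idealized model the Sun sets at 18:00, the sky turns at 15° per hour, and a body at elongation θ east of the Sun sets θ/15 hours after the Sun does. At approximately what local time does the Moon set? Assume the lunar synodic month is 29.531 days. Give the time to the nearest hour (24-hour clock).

The Moon has covered 11.6/29.531 of its cycle, so θ ≈ 360° × 11.6/29.531 = 141.4°.
At 15° of sky rotation per hour, 141.4° corresponds to a 9.43 h lag.
18:00 + 9.43 h ≈ 03:26 → 03:00 to the nearest hour.

03:00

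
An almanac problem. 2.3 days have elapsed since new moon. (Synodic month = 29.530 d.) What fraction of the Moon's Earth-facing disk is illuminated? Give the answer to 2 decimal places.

0.06

Elongation θ = 360° × 2.3/29.530 ≈ 28.0°.
Illuminated fraction = (1 − cos 28.0°)/2 = (1 − 0.883)/2 ≈ 0.059.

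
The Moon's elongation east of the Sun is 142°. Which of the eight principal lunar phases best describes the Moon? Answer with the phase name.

waxing gibbous

The waxing gibbous sector spans roughly 112°–158°; 142° falls inside it.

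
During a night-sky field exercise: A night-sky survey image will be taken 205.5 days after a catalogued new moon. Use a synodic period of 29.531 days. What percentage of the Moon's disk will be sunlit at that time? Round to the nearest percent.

2%

Reduce mod P: 205.5 − 6×29.531 = 28.31 d into the current lunation.
Elongation θ = 360° × 28.31/29.531 ≈ 345.2°.
With cos θ = 0.967, the lit fraction is (1 − 0.967)/2 ≈ 0.017, so 2%.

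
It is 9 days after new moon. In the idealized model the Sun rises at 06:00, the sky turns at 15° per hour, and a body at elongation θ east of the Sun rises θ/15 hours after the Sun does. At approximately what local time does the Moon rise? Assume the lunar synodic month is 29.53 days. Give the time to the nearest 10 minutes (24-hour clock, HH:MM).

Elongation θ = 360° × 9/29.53 ≈ 109.7°.
Delay after the Sun = 109.7° / (15°/h) ≈ 7.31 h.
06:00 + 7.315 h ≈ 13:19 → 13:20 to the nearest ten minutes.

13:20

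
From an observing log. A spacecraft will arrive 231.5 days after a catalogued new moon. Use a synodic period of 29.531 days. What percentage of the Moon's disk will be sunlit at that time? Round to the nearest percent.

23%

231.5/29.531 = 7.839 lunations, so 7 complete cycles and 24.78 d into the next.
The Moon has covered 24.78/29.531 of its cycle, so θ ≈ 360° × 24.78/29.531 = 302.1°.
With cos θ = 0.532, the lit fraction is (1 − 0.532)/2 ≈ 0.234, so 23%.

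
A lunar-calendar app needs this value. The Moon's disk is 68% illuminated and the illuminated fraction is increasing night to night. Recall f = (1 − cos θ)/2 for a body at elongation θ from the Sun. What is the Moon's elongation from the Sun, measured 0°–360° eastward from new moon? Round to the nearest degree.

Invert f = (1 − cos θ)/2 to get cos θ = 1 − 2(0.68) = -0.360, hence θ₀ = arccos -0.360 = 111.1°.
Before full moon the principal value applies: θ = 111.1°.

111°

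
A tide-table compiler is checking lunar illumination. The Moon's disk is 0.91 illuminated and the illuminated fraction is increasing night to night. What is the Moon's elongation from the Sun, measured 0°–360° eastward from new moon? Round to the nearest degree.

145°

cos θ = 1 − 2f = -0.820, giving a principal value of 145.1°.
Before full moon the principal value applies: θ = 145.1°.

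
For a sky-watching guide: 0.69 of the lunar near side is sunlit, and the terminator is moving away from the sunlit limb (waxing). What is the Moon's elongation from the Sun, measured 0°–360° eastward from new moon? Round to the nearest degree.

Invert f = (1 − cos θ)/2 to get cos θ = 1 − 2(0.69) = -0.380, hence θ₀ = arccos -0.380 = 112.3°.
Before full moon the principal value applies: θ = 112.3°.

112°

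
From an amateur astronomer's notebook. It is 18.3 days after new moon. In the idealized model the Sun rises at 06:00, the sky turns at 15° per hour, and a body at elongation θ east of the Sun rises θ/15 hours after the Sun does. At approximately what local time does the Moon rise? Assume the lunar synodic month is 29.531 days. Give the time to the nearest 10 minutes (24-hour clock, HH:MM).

20:50

Elongation θ = 360° × 18.3/29.531 ≈ 223.1°.
At 15° of sky rotation per hour, 223.1° corresponds to a 14.87 h lag.
06:00 + 14.873 h ≈ 20:52 → 20:50 to the nearest ten minutes.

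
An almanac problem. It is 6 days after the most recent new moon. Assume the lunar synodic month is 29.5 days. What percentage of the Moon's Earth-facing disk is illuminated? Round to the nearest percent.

The Moon has covered 6/29.5 of its cycle, so θ ≈ 360° × 6/29.5 = 73.2°.
Illuminated fraction = (1 − cos 73.2°)/2 = (1 − 0.289)/2 ≈ 0.356, so 36%.

36%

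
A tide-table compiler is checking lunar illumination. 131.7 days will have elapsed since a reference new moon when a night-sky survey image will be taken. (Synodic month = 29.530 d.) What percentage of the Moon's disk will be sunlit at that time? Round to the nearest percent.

Reduce mod P: 131.7 − 4×29.530 = 13.58 d into the current lunation.
Phase angle: θ = 360°·(13.58 d)/(29.530 d) = 165.6°.
Illuminated fraction = (1 − cos 165.6°)/2 = (1 − (-0.968))/2 ≈ 0.984, so 98%.

98%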